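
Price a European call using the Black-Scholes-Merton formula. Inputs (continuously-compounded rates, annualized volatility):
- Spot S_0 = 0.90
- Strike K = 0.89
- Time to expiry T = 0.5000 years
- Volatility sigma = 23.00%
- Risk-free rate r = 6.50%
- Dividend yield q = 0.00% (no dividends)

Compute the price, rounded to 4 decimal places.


d1 = (ln(S/K) + (r - q + 0.5*sigma^2) * T) / (sigma * sqrt(T)) = 0.34985369
d2 = d1 - sigma * sqrt(T) = 0.18721913
exp(-rT) = 0.96802245; exp(-qT) = 1.00000000
C = S_0 * exp(-qT) * N(d1) - K * exp(-rT) * N(d2)
N(d1) = 0.63677575; N(d2) = 0.57425559
C = 0.9000 * 1.00000000 * 0.63677575 - 0.8900 * 0.96802245 * 0.57425559 = 0.0784

Answer: Price = 0.0784


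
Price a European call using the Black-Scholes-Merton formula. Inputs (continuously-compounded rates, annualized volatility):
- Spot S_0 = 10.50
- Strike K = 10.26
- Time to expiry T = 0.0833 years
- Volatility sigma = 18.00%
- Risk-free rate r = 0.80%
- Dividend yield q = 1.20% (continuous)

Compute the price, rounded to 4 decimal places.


d1 = (ln(S/K) + (r - q + 0.5*sigma^2) * T) / (sigma * sqrt(T)) = 0.46464200
d2 = d1 - sigma * sqrt(T) = 0.41269087
exp(-rT) = 0.99933382; exp(-qT) = 0.99900090
C = S_0 * exp(-qT) * N(d1) - K * exp(-rT) * N(d2)
N(d1) = 0.67890608; N(d2) = 0.66008344
C = 10.5000 * 0.99900090 * 0.67890608 - 10.2600 * 0.99933382 * 0.66008344 = 0.3534

Answer: Price = 0.3534


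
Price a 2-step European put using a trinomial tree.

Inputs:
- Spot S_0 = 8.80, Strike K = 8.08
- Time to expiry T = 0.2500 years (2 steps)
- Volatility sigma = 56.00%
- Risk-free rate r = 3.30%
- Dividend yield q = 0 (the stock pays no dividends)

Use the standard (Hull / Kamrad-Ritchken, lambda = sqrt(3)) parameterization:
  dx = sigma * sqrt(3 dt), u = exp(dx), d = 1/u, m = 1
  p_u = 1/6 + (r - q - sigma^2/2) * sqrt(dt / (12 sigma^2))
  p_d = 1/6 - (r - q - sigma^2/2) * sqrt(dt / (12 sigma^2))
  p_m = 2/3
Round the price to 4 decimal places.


dt = T/N = 0.125000; dx = sigma*sqrt(3*dt) = 0.342929
u = exp(dx) = 1.409068; d = 1/u = 0.709689
p_u = 0.144104, p_m = 0.666667, p_d = 0.189230
Discount per step: exp(-r*dt) = 0.995883
Stock lattice S(k, j) with j the centered position index:
  k=0: S(0,+0) = 8.8000
  k=1: S(1,-1) = 6.2453; S(1,+0) = 8.8000; S(1,+1) = 12.3998
  k=2: S(2,-2) = 4.4322; S(2,-1) = 6.2453; S(2,+0) = 8.8000; S(2,+1) = 12.3998; S(2,+2) = 17.4722
Terminal payoffs V(N, j) = max(K - S_T, 0):
  V(2,-2) = 3.647807; V(2,-1) = 1.834738; V(2,+0) = 0.000000; V(2,+1) = 0.000000; V(2,+2) = 0.000000
Backward induction: V(k, j) = exp(-r*dt) * [p_u * V(k+1, j+1) + p_m * V(k+1, j) + p_d * V(k+1, j-1)]
  V(1,-1) = exp(-r*dt) * [p_u*0.000000 + p_m*1.834738 + p_d*3.647807] = 1.905555
  V(1,+0) = exp(-r*dt) * [p_u*0.000000 + p_m*0.000000 + p_d*1.834738] = 0.345758
  V(1,+1) = exp(-r*dt) * [p_u*0.000000 + p_m*0.000000 + p_d*0.000000] = 0.000000
  V(0,+0) = exp(-r*dt) * [p_u*0.000000 + p_m*0.345758 + p_d*1.905555] = 0.588659

Answer: Price = V(0,0) = 0.5887


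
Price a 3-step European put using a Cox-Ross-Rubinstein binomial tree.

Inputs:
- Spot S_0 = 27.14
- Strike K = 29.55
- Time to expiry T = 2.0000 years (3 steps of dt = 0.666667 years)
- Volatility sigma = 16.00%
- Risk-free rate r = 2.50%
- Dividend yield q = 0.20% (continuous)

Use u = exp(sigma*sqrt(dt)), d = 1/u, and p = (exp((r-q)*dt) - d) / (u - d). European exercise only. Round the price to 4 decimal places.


dt = T/N = 0.666667
u = exp(sigma*sqrt(dt)) = 1.139557; d = 1/u = 0.877534
p = (exp((r-q)*dt) - d) / (u - d) = 0.526357
Discount per step: exp(-r*dt) = 0.983471
Stock lattice S(k, i) with i counting down-moves:
  k=0: S(0,0) = 27.1400
  k=1: S(1,0) = 30.9276; S(1,1) = 23.8163
  k=2: S(2,0) = 35.2437; S(2,1) = 27.1400; S(2,2) = 20.8996
  k=3: S(3,0) = 40.1622; S(3,1) = 30.9276; S(3,2) = 23.8163; S(3,3) = 18.3401
Terminal payoffs V(N, i) = max(K - S_T, 0):
  V(3,0) = 0.000000; V(3,1) = 0.000000; V(3,2) = 5.733724; V(3,3) = 11.209893
Backward induction: V(k, i) = exp(-r*dt) * [p * V(k+1, i) + (1-p) * V(k+1, i+1)].
  V(2,0) = exp(-r*dt) * [p*0.000000 + (1-p)*0.000000] = 0.000000
  V(2,1) = exp(-r*dt) * [p*0.000000 + (1-p)*5.733724] = 2.670854
  V(2,2) = exp(-r*dt) * [p*5.733724 + (1-p)*11.209893] = 8.189835
  V(1,0) = exp(-r*dt) * [p*0.000000 + (1-p)*2.670854] = 1.244123
  V(1,1) = exp(-r*dt) * [p*2.670854 + (1-p)*8.189835] = 5.197531
  V(0,0) = exp(-r*dt) * [p*1.244123 + (1-p)*5.197531] = 3.065116

Answer: Price = V(0,0) = 3.0651


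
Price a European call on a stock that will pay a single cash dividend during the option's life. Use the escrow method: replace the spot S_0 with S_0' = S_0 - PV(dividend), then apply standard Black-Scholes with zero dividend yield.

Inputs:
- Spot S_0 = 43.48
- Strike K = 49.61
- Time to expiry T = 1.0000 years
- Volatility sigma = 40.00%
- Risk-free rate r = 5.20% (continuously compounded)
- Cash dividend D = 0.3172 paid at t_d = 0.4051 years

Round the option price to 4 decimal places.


PV(D) = D * exp(-r * t_d) = 0.3172 * 0.97915512 = 0.31058800
S_0' = S_0 - PV(D) = 43.4800 - 0.31058800 = 43.16941200
d1 = (ln(S_0'/K) + (r + sigma^2/2)*T) / (sigma*sqrt(T)) = -0.01765059
d2 = d1 - sigma*sqrt(T) = -0.41765059
exp(-rT) = 0.94932887
N(d1) = 0.49295880; N(d2) = 0.33810130
C = S_0' * N(d1) - K * exp(-rT) * N(d2) = 43.16941200 * 0.49295880 - 49.6100 * 0.94932887 * 0.33810130 = 5.3575

Answer: Price = 5.3575


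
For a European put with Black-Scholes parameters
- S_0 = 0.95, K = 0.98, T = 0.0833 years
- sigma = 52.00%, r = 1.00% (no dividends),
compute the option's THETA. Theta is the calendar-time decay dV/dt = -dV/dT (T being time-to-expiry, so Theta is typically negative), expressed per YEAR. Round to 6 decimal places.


d1 = -0.1265677961; d2 = -0.2766488409
phi(d1) = 0.3957596341; exp(-qT) = 1.0000000000; exp(-rT) = 0.9991673468
Theta = -S*exp(-qT)*phi(d1)*sigma/(2*sqrt(T)) + r*K*exp(-rT)*N(-d2) - q*S*exp(-qT)*N(-d1)
N(-d1) = 0.5503587565; N(-d2) = 0.6089751209; sqrt(T) = 0.2886173938
Term 1 = -0.9500 * 1.0000000000 * 0.3957596341 * 0.5200 / (2 * 0.2886173938) = -0.3386927875
Term 2 = 0.0100 * 0.9800 * 0.9991673468 * 0.6089751209 = 0.0059629869
Term 3 = 0 (no dividend yield, q = 0)
Theta = -0.3386927875 + (0.0059629869) + (0.0000000000) = -0.332730

Answer: Theta = -0.332730


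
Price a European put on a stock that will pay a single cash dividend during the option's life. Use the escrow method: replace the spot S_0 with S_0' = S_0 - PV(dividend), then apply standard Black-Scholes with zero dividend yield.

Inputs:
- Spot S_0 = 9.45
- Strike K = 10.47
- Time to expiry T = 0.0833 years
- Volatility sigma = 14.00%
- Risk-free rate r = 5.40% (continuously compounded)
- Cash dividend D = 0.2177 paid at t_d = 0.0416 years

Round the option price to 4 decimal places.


PV(D) = D * exp(-r * t_d) = 0.2177 * 0.99775612 = 0.21721151
S_0' = S_0 - PV(D) = 9.4500 - 0.21721151 = 9.23278849
d1 = (ln(S_0'/K) + (r + sigma^2/2)*T) / (sigma*sqrt(T)) = -2.98067300
d2 = d1 - sigma*sqrt(T) = -3.02107943
exp(-rT) = 0.99551190
N(-d1) = 0.99856192; N(-d2) = 0.99874062
P = K * exp(-rT) * N(-d2) - S_0' * N(-d1) = 10.4700 * 0.99551190 * 0.99874062 - 9.23278849 * 0.99856192 = 1.1904

Answer: Price = 1.1904


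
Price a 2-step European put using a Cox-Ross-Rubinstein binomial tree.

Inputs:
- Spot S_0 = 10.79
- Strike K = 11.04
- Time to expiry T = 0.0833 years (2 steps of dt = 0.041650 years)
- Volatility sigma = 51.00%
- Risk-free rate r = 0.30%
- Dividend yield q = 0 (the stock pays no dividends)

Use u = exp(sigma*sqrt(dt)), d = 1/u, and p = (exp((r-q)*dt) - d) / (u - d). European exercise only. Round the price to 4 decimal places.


Answer: Price = V(0,0) = 0.7532

Derivation:
dt = T/N = 0.041650
u = exp(sigma*sqrt(dt)) = 1.109692; d = 1/u = 0.901151
p = (exp((r-q)*dt) - d) / (u - d) = 0.474602
Discount per step: exp(-r*dt) = 0.999875
Stock lattice S(k, i) with i counting down-moves:
  k=0: S(0,0) = 10.7900
  k=1: S(1,0) = 11.9736; S(1,1) = 9.7234
  k=2: S(2,0) = 13.2870; S(2,1) = 10.7900; S(2,2) = 8.7623
Terminal payoffs V(N, i) = max(K - S_T, 0):
  V(2,0) = 0.000000; V(2,1) = 0.250000; V(2,2) = 2.277732
Backward induction: V(k, i) = exp(-r*dt) * [p * V(k+1, i) + (1-p) * V(k+1, i+1)].
  V(1,0) = exp(-r*dt) * [p*0.000000 + (1-p)*0.250000] = 0.131333
  V(1,1) = exp(-r*dt) * [p*0.250000 + (1-p)*2.277732] = 1.315202
  V(0,0) = exp(-r*dt) * [p*0.131333 + (1-p)*1.315202] = 0.753241


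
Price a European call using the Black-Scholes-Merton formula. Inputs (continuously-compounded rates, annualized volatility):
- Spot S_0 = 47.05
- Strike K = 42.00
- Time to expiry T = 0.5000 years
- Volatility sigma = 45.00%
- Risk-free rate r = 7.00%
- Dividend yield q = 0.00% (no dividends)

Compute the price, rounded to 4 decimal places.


d1 = (ln(S/K) + (r - q + 0.5*sigma^2) * T) / (sigma * sqrt(T)) = 0.62591913
d2 = d1 - sigma * sqrt(T) = 0.30772108
exp(-rT) = 0.96560542; exp(-qT) = 1.00000000
C = S_0 * exp(-qT) * N(d1) - K * exp(-rT) * N(d2)
N(d1) = 0.73431601; N(d2) = 0.62085271
C = 47.0500 * 1.00000000 * 0.73431601 - 42.0000 * 0.96560542 * 0.62085271 = 9.3706

Answer: Price = 9.3706


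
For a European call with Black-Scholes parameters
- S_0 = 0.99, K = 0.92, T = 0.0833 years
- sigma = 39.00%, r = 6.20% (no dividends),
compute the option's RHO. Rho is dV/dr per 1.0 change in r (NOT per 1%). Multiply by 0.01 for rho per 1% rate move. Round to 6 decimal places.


d1 = 0.7536447010; d2 = 0.6410839174
phi(d1) = 0.3003133946; exp(-qT) = 1.0000000000; exp(-rT) = 0.9948487136
N(d2) = 0.7392659187
Rho = K*T*exp(-rT)*N(d2) = 0.9200 * 0.0833 * 0.9948487136 * 0.7392659187 = 0.056363

Answer: Rho = 0.056363


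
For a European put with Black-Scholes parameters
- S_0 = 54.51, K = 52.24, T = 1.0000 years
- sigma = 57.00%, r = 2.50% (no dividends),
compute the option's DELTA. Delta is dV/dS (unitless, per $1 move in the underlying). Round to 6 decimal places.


d1 = 0.4034836598; d2 = -0.1665163402
phi(d1) = 0.3677550950; exp(-qT) = 1.0000000000; exp(-rT) = 0.9753099120
N(-d1) = 0.3432962265
Delta = -exp(-qT) * N(-d1) = -1.0000000000 * 0.3432962265 = -0.343296

Answer: Delta = -0.343296


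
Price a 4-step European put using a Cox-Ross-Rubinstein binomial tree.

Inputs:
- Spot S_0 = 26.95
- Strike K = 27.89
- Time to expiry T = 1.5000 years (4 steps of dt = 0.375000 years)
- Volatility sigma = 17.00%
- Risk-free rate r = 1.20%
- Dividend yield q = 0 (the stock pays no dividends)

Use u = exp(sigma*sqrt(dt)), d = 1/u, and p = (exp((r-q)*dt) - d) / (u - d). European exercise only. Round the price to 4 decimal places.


Answer: Price = V(0,0) = 2.4898

Derivation:
dt = T/N = 0.375000
u = exp(sigma*sqrt(dt)) = 1.109715; d = 1/u = 0.901132
p = (exp((r-q)*dt) - d) / (u - d) = 0.495620
Discount per step: exp(-r*dt) = 0.995510
Stock lattice S(k, i) with i counting down-moves:
  k=0: S(0,0) = 26.9500
  k=1: S(1,0) = 29.9068; S(1,1) = 24.2855
  k=2: S(2,0) = 33.1881; S(2,1) = 26.9500; S(2,2) = 21.8845
  k=3: S(3,0) = 36.8293; S(3,1) = 29.9068; S(3,2) = 24.2855; S(3,3) = 19.7208
  k=4: S(4,0) = 40.8700; S(4,1) = 33.1881; S(4,2) = 26.9500; S(4,3) = 21.8845; S(4,4) = 17.7710
Terminal payoffs V(N, i) = max(K - S_T, 0):
  V(4,0) = 0.000000; V(4,1) = 0.000000; V(4,2) = 0.940000; V(4,3) = 6.005543; V(4,4) = 10.118962
Backward induction: V(k, i) = exp(-r*dt) * [p * V(k+1, i) + (1-p) * V(k+1, i+1)].
  V(3,0) = exp(-r*dt) * [p*0.000000 + (1-p)*0.000000] = 0.000000
  V(3,1) = exp(-r*dt) * [p*0.000000 + (1-p)*0.940000] = 0.471988
  V(3,2) = exp(-r*dt) * [p*0.940000 + (1-p)*6.005543] = 3.479264
  V(3,3) = exp(-r*dt) * [p*6.005543 + (1-p)*10.118962] = 8.043988
  V(2,0) = exp(-r*dt) * [p*0.000000 + (1-p)*0.471988] = 0.236992
  V(2,1) = exp(-r*dt) * [p*0.471988 + (1-p)*3.479264] = 1.979867
  V(2,2) = exp(-r*dt) * [p*3.479264 + (1-p)*8.043988] = 5.755659
  V(1,0) = exp(-r*dt) * [p*0.236992 + (1-p)*1.979867] = 1.111052
  V(1,1) = exp(-r*dt) * [p*1.979867 + (1-p)*5.755659] = 3.866859
  V(0,0) = exp(-r*dt) * [p*1.111052 + (1-p)*3.866859] = 2.489796


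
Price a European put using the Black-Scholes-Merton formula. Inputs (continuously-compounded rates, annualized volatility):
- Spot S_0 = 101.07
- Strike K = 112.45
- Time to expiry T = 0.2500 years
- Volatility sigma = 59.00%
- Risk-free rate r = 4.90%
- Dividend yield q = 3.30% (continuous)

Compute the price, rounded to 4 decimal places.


Answer: Price = 18.5477

Derivation:
d1 = (ln(S/K) + (r - q + 0.5*sigma^2) * T) / (sigma * sqrt(T)) = -0.20061977
d2 = d1 - sigma * sqrt(T) = -0.49561977
exp(-rT) = 0.98782473; exp(-qT) = 0.99178394
P = K * exp(-rT) * N(-d2) - S_0 * exp(-qT) * N(-d1)
N(-d1) = 0.57950205; N(-d2) = 0.68991865
P = 112.4500 * 0.98782473 * 0.68991865 - 101.0700 * 0.99178394 * 0.57950205 = 18.5477


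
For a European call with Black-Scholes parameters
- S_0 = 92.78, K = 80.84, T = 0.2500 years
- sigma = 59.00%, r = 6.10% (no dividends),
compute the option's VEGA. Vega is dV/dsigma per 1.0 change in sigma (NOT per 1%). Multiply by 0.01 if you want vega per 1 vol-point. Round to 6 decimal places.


Answer: Vega = 14.824047

Derivation:
d1 = 0.6661752772; d2 = 0.3711752772
phi(d1) = 0.3195526330; exp(-qT) = 1.0000000000; exp(-rT) = 0.9848656924
Vega = S * exp(-qT) * phi(d1) * sqrt(T) = 92.7800 * 1.0000000000 * 0.3195526330 * 0.5000000000 = 14.824047


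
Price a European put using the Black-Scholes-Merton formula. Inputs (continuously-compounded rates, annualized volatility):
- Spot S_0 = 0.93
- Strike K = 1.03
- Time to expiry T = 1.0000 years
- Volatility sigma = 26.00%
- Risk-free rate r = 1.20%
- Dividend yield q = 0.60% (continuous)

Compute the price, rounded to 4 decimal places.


Answer: Price = 0.1538

Derivation:
d1 = (ln(S/K) + (r - q + 0.5*sigma^2) * T) / (sigma * sqrt(T)) = -0.23972883
d2 = d1 - sigma * sqrt(T) = -0.49972883
exp(-rT) = 0.98807171; exp(-qT) = 0.99401796
P = K * exp(-rT) * N(-d2) - S_0 * exp(-qT) * N(-d1)
N(-d1) = 0.59472976; N(-d2) = 0.69136698
P = 1.0300 * 0.98807171 * 0.69136698 - 0.9300 * 0.99401796 * 0.59472976 = 0.1538


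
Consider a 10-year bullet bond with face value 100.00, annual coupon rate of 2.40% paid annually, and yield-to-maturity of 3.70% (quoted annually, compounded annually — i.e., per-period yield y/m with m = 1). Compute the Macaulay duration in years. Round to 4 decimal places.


Coupon per period c = face * coupon_rate / m = 2.400000
Periods per year m = 1; per-period yield y/m = 0.037000
Number of cashflows N = 10
Cashflows (t years, CF_t, discount factor 1/(1+y/m)^(m*t), PV):
  t = 1.0000: CF_t = 2.400000, DF = 0.964320, PV = 2.314368
  t = 2.0000: CF_t = 2.400000, DF = 0.929913, PV = 2.231792
  t = 3.0000: CF_t = 2.400000, DF = 0.896734, PV = 2.152162
  t = 4.0000: CF_t = 2.400000, DF = 0.864739, PV = 2.075373
  t = 5.0000: CF_t = 2.400000, DF = 0.833885, PV = 2.001324
  t = 6.0000: CF_t = 2.400000, DF = 0.804132, PV = 1.929917
  t = 7.0000: CF_t = 2.400000, DF = 0.775441, PV = 1.861058
  t = 8.0000: CF_t = 2.400000, DF = 0.747773, PV = 1.794656
  t = 9.0000: CF_t = 2.400000, DF = 0.721093, PV = 1.730623
  t = 10.0000: CF_t = 102.400000, DF = 0.695364, PV = 71.205312
Price P = sum_t PV_t = 89.296586
Macaulay numerator sum_t t * PV_t:
  t * PV_t at t = 1.0000: 2.314368
  t * PV_t at t = 2.0000: 4.463584
  t * PV_t at t = 3.0000: 6.456486
  t * PV_t at t = 4.0000: 8.301493
  t * PV_t at t = 5.0000: 10.006621
  t * PV_t at t = 6.0000: 11.579504
  t * PV_t at t = 7.0000: 13.027407
  t * PV_t at t = 8.0000: 14.357247
  t * PV_t at t = 9.0000: 15.575606
  t * PV_t at t = 10.0000: 712.053118
Macaulay duration D = (sum_t t * PV_t) / P = 798.135435 / 89.296586 = 8.938029

Answer: Macaulay duration = 8.9380 years


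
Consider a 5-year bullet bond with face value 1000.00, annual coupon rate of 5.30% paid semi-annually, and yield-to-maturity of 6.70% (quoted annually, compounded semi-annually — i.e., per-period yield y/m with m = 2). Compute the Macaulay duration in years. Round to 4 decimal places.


Answer: Macaulay duration = 4.4372 years

Derivation:
Coupon per period c = face * coupon_rate / m = 26.500000
Periods per year m = 2; per-period yield y/m = 0.033500
Number of cashflows N = 10
Cashflows (t years, CF_t, discount factor 1/(1+y/m)^(m*t), PV):
  t = 0.5000: CF_t = 26.500000, DF = 0.967586, PV = 25.641026
  t = 1.0000: CF_t = 26.500000, DF = 0.936222, PV = 24.809894
  t = 1.5000: CF_t = 26.500000, DF = 0.905876, PV = 24.005703
  t = 2.0000: CF_t = 26.500000, DF = 0.876512, PV = 23.227579
  t = 2.5000: CF_t = 26.500000, DF = 0.848101, PV = 22.474678
  t = 3.0000: CF_t = 26.500000, DF = 0.820611, PV = 21.746180
  t = 3.5000: CF_t = 26.500000, DF = 0.794011, PV = 21.041297
  t = 4.0000: CF_t = 26.500000, DF = 0.768274, PV = 20.359262
  t = 4.5000: CF_t = 26.500000, DF = 0.743371, PV = 19.699334
  t = 5.0000: CF_t = 1026.500000, DF = 0.719275, PV = 738.336169
Price P = sum_t PV_t = 941.341123
Macaulay numerator sum_t t * PV_t:
  t * PV_t at t = 0.5000: 12.820513
  t * PV_t at t = 1.0000: 24.809894
  t * PV_t at t = 1.5000: 36.008555
  t * PV_t at t = 2.0000: 46.455158
  t * PV_t at t = 2.5000: 56.186694
  t * PV_t at t = 3.0000: 65.238541
  t * PV_t at t = 3.5000: 73.644540
  t * PV_t at t = 4.0000: 81.437047
  t * PV_t at t = 4.5000: 88.647003
  t * PV_t at t = 5.0000: 3691.680847
Macaulay duration D = (sum_t t * PV_t) / P = 4176.928793 / 941.341123 = 4.437211


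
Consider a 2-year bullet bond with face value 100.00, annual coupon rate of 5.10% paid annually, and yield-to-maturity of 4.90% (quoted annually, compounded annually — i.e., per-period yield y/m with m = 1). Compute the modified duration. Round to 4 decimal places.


Coupon per period c = face * coupon_rate / m = 5.100000
Periods per year m = 1; per-period yield y/m = 0.049000
Number of cashflows N = 2
Cashflows (t years, CF_t, discount factor 1/(1+y/m)^(m*t), PV):
  t = 1.0000: CF_t = 5.100000, DF = 0.953289, PV = 4.861773
  t = 2.0000: CF_t = 105.100000, DF = 0.908760, PV = 95.510637
Price P = sum_t PV_t = 100.372410
First compute Macaulay numerator sum_t t * PV_t:
  t * PV_t at t = 1.0000: 4.861773
  t * PV_t at t = 2.0000: 191.021273
Macaulay duration D = 195.883046 / 100.372410 = 1.951563
Modified duration = D / (1 + y/m) = 1.951563 / (1 + 0.049000) = 1.860403

Answer: Modified duration = 1.8604


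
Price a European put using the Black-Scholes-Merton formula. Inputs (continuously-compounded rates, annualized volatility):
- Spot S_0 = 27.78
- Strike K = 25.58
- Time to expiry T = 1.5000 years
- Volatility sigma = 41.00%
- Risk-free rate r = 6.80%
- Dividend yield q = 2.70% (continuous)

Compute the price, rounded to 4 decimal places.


d1 = (ln(S/K) + (r - q + 0.5*sigma^2) * T) / (sigma * sqrt(T)) = 0.53785326
d2 = d1 - sigma * sqrt(T) = 0.03570787
exp(-rT) = 0.90302955; exp(-qT) = 0.96030916
P = K * exp(-rT) * N(-d2) - S_0 * exp(-qT) * N(-d1)
N(-d1) = 0.29533918; N(-d2) = 0.48575765
P = 25.5800 * 0.90302955 * 0.48575765 - 27.7800 * 0.96030916 * 0.29533918 = 3.3419

Answer: Price = 3.3419


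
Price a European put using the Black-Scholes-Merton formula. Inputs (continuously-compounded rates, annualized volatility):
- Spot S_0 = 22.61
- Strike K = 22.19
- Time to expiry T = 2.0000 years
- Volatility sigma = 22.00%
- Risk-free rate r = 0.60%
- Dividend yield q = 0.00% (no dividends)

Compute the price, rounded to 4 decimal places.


Answer: Price = 2.4238

Derivation:
d1 = (ln(S/K) + (r - q + 0.5*sigma^2) * T) / (sigma * sqrt(T)) = 0.25439950
d2 = d1 - sigma * sqrt(T) = -0.05672748
exp(-rT) = 0.98807171; exp(-qT) = 1.00000000
P = K * exp(-rT) * N(-d2) - S_0 * exp(-qT) * N(-d1)
N(-d1) = 0.39959347; N(-d2) = 0.52261886
P = 22.1900 * 0.98807171 * 0.52261886 - 22.6100 * 1.00000000 * 0.39959347 = 2.4238


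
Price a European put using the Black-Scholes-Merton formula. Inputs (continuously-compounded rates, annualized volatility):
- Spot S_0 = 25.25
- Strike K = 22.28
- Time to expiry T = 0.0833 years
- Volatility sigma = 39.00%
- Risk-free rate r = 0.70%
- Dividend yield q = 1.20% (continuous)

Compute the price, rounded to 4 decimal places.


d1 = (ln(S/K) + (r - q + 0.5*sigma^2) * T) / (sigma * sqrt(T)) = 1.16430609
d2 = d1 - sigma * sqrt(T) = 1.05174531
exp(-rT) = 0.99941707; exp(-qT) = 0.99900090
P = K * exp(-rT) * N(-d2) - S_0 * exp(-qT) * N(-d1)
N(-d1) = 0.12214999; N(-d2) = 0.14645821
P = 22.2800 * 0.99941707 * 0.14645821 - 25.2500 * 0.99900090 * 0.12214999 = 0.1800

Answer: Price = 0.1800


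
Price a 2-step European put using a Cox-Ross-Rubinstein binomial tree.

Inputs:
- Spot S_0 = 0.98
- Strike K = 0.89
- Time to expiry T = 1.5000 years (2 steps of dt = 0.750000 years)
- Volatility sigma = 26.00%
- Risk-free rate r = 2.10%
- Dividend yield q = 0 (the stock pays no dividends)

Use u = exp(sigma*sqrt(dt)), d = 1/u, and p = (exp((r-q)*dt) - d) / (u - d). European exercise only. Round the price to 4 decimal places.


Answer: Price = V(0,0) = 0.0698

Derivation:
dt = T/N = 0.750000
u = exp(sigma*sqrt(dt)) = 1.252531; d = 1/u = 0.798383
p = (exp((r-q)*dt) - d) / (u - d) = 0.478900
Discount per step: exp(-r*dt) = 0.984373
Stock lattice S(k, i) with i counting down-moves:
  k=0: S(0,0) = 0.9800
  k=1: S(1,0) = 1.2275; S(1,1) = 0.7824
  k=2: S(2,0) = 1.5375; S(2,1) = 0.9800; S(2,2) = 0.6247
Terminal payoffs V(N, i) = max(K - S_T, 0):
  V(2,0) = 0.000000; V(2,1) = 0.000000; V(2,2) = 0.265333
Backward induction: V(k, i) = exp(-r*dt) * [p * V(k+1, i) + (1-p) * V(k+1, i+1)].
  V(1,0) = exp(-r*dt) * [p*0.000000 + (1-p)*0.000000] = 0.000000
  V(1,1) = exp(-r*dt) * [p*0.000000 + (1-p)*0.265333] = 0.136104
  V(0,0) = exp(-r*dt) * [p*0.000000 + (1-p)*0.136104] = 0.069816


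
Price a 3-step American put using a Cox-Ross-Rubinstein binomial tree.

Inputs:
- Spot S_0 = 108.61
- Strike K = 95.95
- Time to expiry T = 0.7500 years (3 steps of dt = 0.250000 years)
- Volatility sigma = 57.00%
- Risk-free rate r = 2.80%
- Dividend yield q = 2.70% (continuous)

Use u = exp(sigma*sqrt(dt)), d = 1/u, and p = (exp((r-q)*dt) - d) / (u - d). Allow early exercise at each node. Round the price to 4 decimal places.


Answer: Price = V(0,0) = 14.9824

Derivation:
dt = T/N = 0.250000
u = exp(sigma*sqrt(dt)) = 1.329762; d = 1/u = 0.752014
p = (exp((r-q)*dt) - d) / (u - d) = 0.429661
Discount per step: exp(-r*dt) = 0.993024
Stock lattice S(k, i) with i counting down-moves:
  k=0: S(0,0) = 108.6100
  k=1: S(1,0) = 144.4255; S(1,1) = 81.6763
  k=2: S(2,0) = 192.0515; S(2,1) = 108.6100; S(2,2) = 61.4217
  k=3: S(3,0) = 255.3828; S(3,1) = 144.4255; S(3,2) = 81.6763; S(3,3) = 46.1900
Terminal payoffs V(N, i) = max(K - S_T, 0):
  V(3,0) = 0.000000; V(3,1) = 0.000000; V(3,2) = 14.273732; V(3,3) = 49.759993
Backward induction: V(k, i) = exp(-r*dt) * [p * V(k+1, i) + (1-p) * V(k+1, i+1)]; then take max(V_cont, immediate exercise) for American.
  V(2,0) = exp(-r*dt) * [p*0.000000 + (1-p)*0.000000] = 0.000000; exercise = 0.000000; V(2,0) = max -> 0.000000
  V(2,1) = exp(-r*dt) * [p*0.000000 + (1-p)*14.273732] = 8.084077; exercise = 0.000000; V(2,1) = max -> 8.084077
  V(2,2) = exp(-r*dt) * [p*14.273732 + (1-p)*49.759993] = 34.272178; exercise = 34.528282; V(2,2) = max -> 34.528282
  V(1,0) = exp(-r*dt) * [p*0.000000 + (1-p)*8.084077] = 4.578501; exercise = 0.000000; V(1,0) = max -> 4.578501
  V(1,1) = exp(-r*dt) * [p*8.084077 + (1-p)*34.528282] = 23.004637; exercise = 14.273732; V(1,1) = max -> 23.004637
  V(0,0) = exp(-r*dt) * [p*4.578501 + (1-p)*23.004637] = 14.982397; exercise = 0.000000; V(0,0) = max -> 14.982397


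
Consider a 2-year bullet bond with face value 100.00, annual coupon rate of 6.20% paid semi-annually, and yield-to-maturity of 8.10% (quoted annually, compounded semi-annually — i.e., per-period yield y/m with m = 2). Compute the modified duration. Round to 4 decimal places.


Answer: Modified duration = 1.8355

Derivation:
Coupon per period c = face * coupon_rate / m = 3.100000
Periods per year m = 2; per-period yield y/m = 0.040500
Number of cashflows N = 4
Cashflows (t years, CF_t, discount factor 1/(1+y/m)^(m*t), PV):
  t = 0.5000: CF_t = 3.100000, DF = 0.961076, PV = 2.979337
  t = 1.0000: CF_t = 3.100000, DF = 0.923668, PV = 2.863370
  t = 1.5000: CF_t = 3.100000, DF = 0.887715, PV = 2.751918
  t = 2.0000: CF_t = 103.100000, DF = 0.853162, PV = 87.961034
Price P = sum_t PV_t = 96.555659
First compute Macaulay numerator sum_t t * PV_t:
  t * PV_t at t = 0.5000: 1.489668
  t * PV_t at t = 1.0000: 2.863370
  t * PV_t at t = 1.5000: 4.127877
  t * PV_t at t = 2.0000: 175.922068
Macaulay duration D = 184.402984 / 96.555659 = 1.909810
Modified duration = D / (1 + y/m) = 1.909810 / (1 + 0.040500) = 1.835474


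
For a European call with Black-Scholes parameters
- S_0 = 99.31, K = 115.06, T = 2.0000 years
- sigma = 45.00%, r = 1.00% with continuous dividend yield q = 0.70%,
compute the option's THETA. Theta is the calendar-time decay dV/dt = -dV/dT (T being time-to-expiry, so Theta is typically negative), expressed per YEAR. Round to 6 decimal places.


Answer: Theta = -6.150113

Derivation:
d1 = 0.0963119340; d2 = -0.5400841691
phi(d1) = 0.3970962726; exp(-qT) = 0.9860975443; exp(-rT) = 0.9801986733
Theta = -S*exp(-qT)*phi(d1)*sigma/(2*sqrt(T)) - r*K*exp(-rT)*N(d2) + q*S*exp(-qT)*N(d1)
N(d1) = 0.5383635834; N(d2) = 0.2945694939; sqrt(T) = 1.4142135624
Term 1 = -99.3100 * 0.9860975443 * 0.3970962726 * 0.4500 / (2 * 1.4142135624) = -6.1869440691
Term 2 = -0.0100 * 115.0600 * 0.9801986733 * 0.2945694939 = -0.3322203632
Term 3 = 0.0070 * 99.3100 * 0.9860975443 * 0.5383635834 = 0.3690511597
Theta = -6.1869440691 + (-0.3322203632) + (0.3690511597) = -6.150113


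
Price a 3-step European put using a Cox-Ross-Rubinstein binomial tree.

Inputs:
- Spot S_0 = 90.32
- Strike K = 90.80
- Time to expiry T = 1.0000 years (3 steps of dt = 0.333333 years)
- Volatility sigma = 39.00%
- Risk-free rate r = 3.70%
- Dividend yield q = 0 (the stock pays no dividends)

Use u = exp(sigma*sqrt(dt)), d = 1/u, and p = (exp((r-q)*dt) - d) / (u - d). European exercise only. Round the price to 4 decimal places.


Answer: Price = V(0,0) = 13.5051

Derivation:
dt = T/N = 0.333333
u = exp(sigma*sqrt(dt)) = 1.252531; d = 1/u = 0.798383
p = (exp((r-q)*dt) - d) / (u - d) = 0.471270
Discount per step: exp(-r*dt) = 0.987742
Stock lattice S(k, i) with i counting down-moves:
  k=0: S(0,0) = 90.3200
  k=1: S(1,0) = 113.1286; S(1,1) = 72.1100
  k=2: S(2,0) = 141.6972; S(2,1) = 90.3200; S(2,2) = 57.5714
  k=3: S(3,0) = 177.4801; S(3,1) = 113.1286; S(3,2) = 72.1100; S(3,3) = 45.9640
Terminal payoffs V(N, i) = max(K - S_T, 0):
  V(3,0) = 0.000000; V(3,1) = 0.000000; V(3,2) = 18.690030; V(3,3) = 44.835971
Backward induction: V(k, i) = exp(-r*dt) * [p * V(k+1, i) + (1-p) * V(k+1, i+1)].
  V(2,0) = exp(-r*dt) * [p*0.000000 + (1-p)*0.000000] = 0.000000
  V(2,1) = exp(-r*dt) * [p*0.000000 + (1-p)*18.690030] = 9.760846
  V(2,2) = exp(-r*dt) * [p*18.690030 + (1-p)*44.835971] = 32.115623
  V(1,0) = exp(-r*dt) * [p*0.000000 + (1-p)*9.760846] = 5.097591
  V(1,1) = exp(-r*dt) * [p*9.760846 + (1-p)*32.115623] = 21.315958
  V(0,0) = exp(-r*dt) * [p*5.097591 + (1-p)*21.315958] = 13.505130


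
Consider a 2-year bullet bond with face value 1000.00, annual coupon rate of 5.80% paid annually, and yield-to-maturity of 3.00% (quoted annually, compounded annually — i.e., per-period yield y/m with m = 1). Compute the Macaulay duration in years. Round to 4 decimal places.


Answer: Macaulay duration = 1.9466 years

Derivation:
Coupon per period c = face * coupon_rate / m = 58.000000
Periods per year m = 1; per-period yield y/m = 0.030000
Number of cashflows N = 2
Cashflows (t years, CF_t, discount factor 1/(1+y/m)^(m*t), PV):
  t = 1.0000: CF_t = 58.000000, DF = 0.970874, PV = 56.310680
  t = 2.0000: CF_t = 1058.000000, DF = 0.942596, PV = 997.266472
Price P = sum_t PV_t = 1053.577151
Macaulay numerator sum_t t * PV_t:
  t * PV_t at t = 1.0000: 56.310680
  t * PV_t at t = 2.0000: 1994.532944
Macaulay duration D = (sum_t t * PV_t) / P = 2050.843623 / 1053.577151 = 1.946553


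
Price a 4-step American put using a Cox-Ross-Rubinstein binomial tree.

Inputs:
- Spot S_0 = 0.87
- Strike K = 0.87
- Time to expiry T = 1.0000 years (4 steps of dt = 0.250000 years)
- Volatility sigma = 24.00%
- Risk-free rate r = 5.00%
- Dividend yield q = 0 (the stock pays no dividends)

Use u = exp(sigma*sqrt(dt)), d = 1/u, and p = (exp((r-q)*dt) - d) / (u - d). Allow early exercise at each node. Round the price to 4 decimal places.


Answer: Price = V(0,0) = 0.0639

Derivation:
dt = T/N = 0.250000
u = exp(sigma*sqrt(dt)) = 1.127497; d = 1/u = 0.886920
p = (exp((r-q)*dt) - d) / (u - d) = 0.522321
Discount per step: exp(-r*dt) = 0.987578
Stock lattice S(k, i) with i counting down-moves:
  k=0: S(0,0) = 0.8700
  k=1: S(1,0) = 0.9809; S(1,1) = 0.7716
  k=2: S(2,0) = 1.1060; S(2,1) = 0.8700; S(2,2) = 0.6844
  k=3: S(3,0) = 1.2470; S(3,1) = 0.9809; S(3,2) = 0.7716; S(3,3) = 0.6070
  k=4: S(4,0) = 1.4060; S(4,1) = 1.1060; S(4,2) = 0.8700; S(4,3) = 0.6844; S(4,4) = 0.5383
Terminal payoffs V(N, i) = max(K - S_T, 0):
  V(4,0) = 0.000000; V(4,1) = 0.000000; V(4,2) = 0.000000; V(4,3) = 0.185634; V(4,4) = 0.331658
Backward induction: V(k, i) = exp(-r*dt) * [p * V(k+1, i) + (1-p) * V(k+1, i+1)]; then take max(V_cont, immediate exercise) for American.
  V(3,0) = exp(-r*dt) * [p*0.000000 + (1-p)*0.000000] = 0.000000; exercise = 0.000000; V(3,0) = max -> 0.000000
  V(3,1) = exp(-r*dt) * [p*0.000000 + (1-p)*0.000000] = 0.000000; exercise = 0.000000; V(3,1) = max -> 0.000000
  V(3,2) = exp(-r*dt) * [p*0.000000 + (1-p)*0.185634] = 0.087572; exercise = 0.098379; V(3,2) = max -> 0.098379
  V(3,3) = exp(-r*dt) * [p*0.185634 + (1-p)*0.331658] = 0.252214; exercise = 0.263022; V(3,3) = max -> 0.263022
  V(2,0) = exp(-r*dt) * [p*0.000000 + (1-p)*0.000000] = 0.000000; exercise = 0.000000; V(2,0) = max -> 0.000000
  V(2,1) = exp(-r*dt) * [p*0.000000 + (1-p)*0.098379] = 0.046410; exercise = 0.000000; V(2,1) = max -> 0.046410
  V(2,2) = exp(-r*dt) * [p*0.098379 + (1-p)*0.263022] = 0.174826; exercise = 0.185634; V(2,2) = max -> 0.185634
  V(1,0) = exp(-r*dt) * [p*0.000000 + (1-p)*0.046410] = 0.021894; exercise = 0.000000; V(1,0) = max -> 0.021894
  V(1,1) = exp(-r*dt) * [p*0.046410 + (1-p)*0.185634] = 0.111512; exercise = 0.098379; V(1,1) = max -> 0.111512
  V(0,0) = exp(-r*dt) * [p*0.021894 + (1-p)*0.111512] = 0.063899; exercise = 0.000000; V(0,0) = max -> 0.063899


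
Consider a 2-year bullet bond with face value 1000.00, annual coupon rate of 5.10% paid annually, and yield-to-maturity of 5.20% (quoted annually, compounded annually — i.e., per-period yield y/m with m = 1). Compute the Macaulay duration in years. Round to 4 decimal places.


Answer: Macaulay duration = 1.9514 years

Derivation:
Coupon per period c = face * coupon_rate / m = 51.000000
Periods per year m = 1; per-period yield y/m = 0.052000
Number of cashflows N = 2
Cashflows (t years, CF_t, discount factor 1/(1+y/m)^(m*t), PV):
  t = 1.0000: CF_t = 51.000000, DF = 0.950570, PV = 48.479087
  t = 2.0000: CF_t = 1051.000000, DF = 0.903584, PV = 949.666758
Price P = sum_t PV_t = 998.145846
Macaulay numerator sum_t t * PV_t:
  t * PV_t at t = 1.0000: 48.479087
  t * PV_t at t = 2.0000: 1899.333516
Macaulay duration D = (sum_t t * PV_t) / P = 1947.812604 / 998.145846 = 1.951431


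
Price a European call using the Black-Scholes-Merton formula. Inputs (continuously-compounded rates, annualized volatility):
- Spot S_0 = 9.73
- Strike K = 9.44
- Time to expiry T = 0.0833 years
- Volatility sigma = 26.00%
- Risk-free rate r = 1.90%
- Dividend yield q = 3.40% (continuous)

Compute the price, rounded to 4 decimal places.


d1 = (ln(S/K) + (r - q + 0.5*sigma^2) * T) / (sigma * sqrt(T)) = 0.42409028
d2 = d1 - sigma * sqrt(T) = 0.34904976
exp(-rT) = 0.99841855; exp(-qT) = 0.99717181
C = S_0 * exp(-qT) * N(d1) - K * exp(-rT) * N(d2)
N(d1) = 0.66425001; N(d2) = 0.63647402
C = 9.7300 * 0.99717181 * 0.66425001 - 9.4400 * 0.99841855 * 0.63647402 = 0.4461

Answer: Price = 0.4461


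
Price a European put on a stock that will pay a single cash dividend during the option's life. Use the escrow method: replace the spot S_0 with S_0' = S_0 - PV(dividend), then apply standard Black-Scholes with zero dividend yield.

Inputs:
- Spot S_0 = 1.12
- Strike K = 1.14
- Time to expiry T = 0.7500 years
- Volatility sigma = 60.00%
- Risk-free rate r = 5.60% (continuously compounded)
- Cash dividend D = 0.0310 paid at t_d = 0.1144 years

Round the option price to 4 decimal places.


Answer: Price = 0.2256

Derivation:
PV(D) = D * exp(-r * t_d) = 0.0310 * 0.99361408 = 0.03080204
S_0' = S_0 - PV(D) = 1.1200 - 0.03080204 = 1.08919796
d1 = (ln(S_0'/K) + (r + sigma^2/2)*T) / (sigma*sqrt(T)) = 0.25290511
d2 = d1 - sigma*sqrt(T) = -0.26671013
exp(-rT) = 0.95886978
N(-d1) = 0.40017077; N(-d2) = 0.60515382
P = K * exp(-rT) * N(-d2) - S_0' * N(-d1) = 1.1400 * 0.95886978 * 0.60515382 - 1.08919796 * 0.40017077 = 0.2256


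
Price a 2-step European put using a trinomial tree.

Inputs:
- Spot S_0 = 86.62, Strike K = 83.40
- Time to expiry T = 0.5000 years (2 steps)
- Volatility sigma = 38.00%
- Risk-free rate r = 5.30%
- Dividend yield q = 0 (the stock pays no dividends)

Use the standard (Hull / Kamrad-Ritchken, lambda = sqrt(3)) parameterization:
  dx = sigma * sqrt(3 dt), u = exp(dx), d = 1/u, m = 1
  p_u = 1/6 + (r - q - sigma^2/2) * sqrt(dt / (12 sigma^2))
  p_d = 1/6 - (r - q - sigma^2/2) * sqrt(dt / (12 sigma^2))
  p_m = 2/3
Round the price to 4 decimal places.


Answer: Price = V(0,0) = 5.8954

Derivation:
dt = T/N = 0.250000; dx = sigma*sqrt(3*dt) = 0.329090
u = exp(dx) = 1.389702; d = 1/u = 0.719579
p_u = 0.159374, p_m = 0.666667, p_d = 0.173960
Discount per step: exp(-r*dt) = 0.986837
Stock lattice S(k, j) with j the centered position index:
  k=0: S(0,+0) = 86.6200
  k=1: S(1,-1) = 62.3299; S(1,+0) = 86.6200; S(1,+1) = 120.3760
  k=2: S(2,-2) = 44.8512; S(2,-1) = 62.3299; S(2,+0) = 86.6200; S(2,+1) = 120.3760; S(2,+2) = 167.2869
Terminal payoffs V(N, j) = max(K - S_T, 0):
  V(2,-2) = 38.548751; V(2,-1) = 21.070110; V(2,+0) = 0.000000; V(2,+1) = 0.000000; V(2,+2) = 0.000000
Backward induction: V(k, j) = exp(-r*dt) * [p_u * V(k+1, j+1) + p_m * V(k+1, j) + p_d * V(k+1, j-1)]
  V(1,-1) = exp(-r*dt) * [p_u*0.000000 + p_m*21.070110 + p_d*38.548751] = 20.479503
  V(1,+0) = exp(-r*dt) * [p_u*0.000000 + p_m*0.000000 + p_d*21.070110] = 3.617101
  V(1,+1) = exp(-r*dt) * [p_u*0.000000 + p_m*0.000000 + p_d*0.000000] = 0.000000
  V(0,+0) = exp(-r*dt) * [p_u*0.000000 + p_m*3.617101 + p_d*20.479503] = 5.895371


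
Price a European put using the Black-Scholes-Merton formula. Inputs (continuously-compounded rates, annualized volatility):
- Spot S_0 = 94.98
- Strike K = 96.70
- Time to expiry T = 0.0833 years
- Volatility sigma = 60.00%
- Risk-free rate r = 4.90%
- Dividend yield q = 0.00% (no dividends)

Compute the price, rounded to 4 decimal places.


Answer: Price = 7.2834

Derivation:
d1 = (ln(S/K) + (r - q + 0.5*sigma^2) * T) / (sigma * sqrt(T)) = 0.00651751
d2 = d1 - sigma * sqrt(T) = -0.16665292
exp(-rT) = 0.99592662; exp(-qT) = 1.00000000
P = K * exp(-rT) * N(-d2) - S_0 * exp(-qT) * N(-d1)
N(-d1) = 0.49739991; N(-d2) = 0.56617843
P = 96.7000 * 0.99592662 * 0.56617843 - 94.9800 * 1.00000000 * 0.49739991 = 7.2834


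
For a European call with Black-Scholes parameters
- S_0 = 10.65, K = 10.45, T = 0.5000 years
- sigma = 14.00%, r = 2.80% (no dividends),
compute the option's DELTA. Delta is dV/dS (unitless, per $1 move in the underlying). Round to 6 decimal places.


Answer: Delta = 0.648926

Derivation:
d1 = 0.3824226790; d2 = 0.2834277296
phi(d1) = 0.3708112574; exp(-qT) = 1.0000000000; exp(-rT) = 0.9860975443
N(d1) = 0.6489260645
Delta = exp(-qT) * N(d1) = 1.0000000000 * 0.6489260645 = 0.648926


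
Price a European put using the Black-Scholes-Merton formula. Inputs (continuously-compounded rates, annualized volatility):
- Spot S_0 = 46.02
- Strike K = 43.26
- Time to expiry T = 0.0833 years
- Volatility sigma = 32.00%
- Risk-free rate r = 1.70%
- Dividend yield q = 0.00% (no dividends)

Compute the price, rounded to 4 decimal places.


d1 = (ln(S/K) + (r - q + 0.5*sigma^2) * T) / (sigma * sqrt(T)) = 0.73116613
d2 = d1 - sigma * sqrt(T) = 0.63880856
exp(-rT) = 0.99858490; exp(-qT) = 1.00000000
P = K * exp(-rT) * N(-d2) - S_0 * exp(-qT) * N(-d1)
N(-d1) = 0.23233884; N(-d2) = 0.26147374
P = 43.2600 * 0.99858490 * 0.26147374 - 46.0200 * 1.00000000 * 0.23233884 = 0.6031

Answer: Price = 0.6031


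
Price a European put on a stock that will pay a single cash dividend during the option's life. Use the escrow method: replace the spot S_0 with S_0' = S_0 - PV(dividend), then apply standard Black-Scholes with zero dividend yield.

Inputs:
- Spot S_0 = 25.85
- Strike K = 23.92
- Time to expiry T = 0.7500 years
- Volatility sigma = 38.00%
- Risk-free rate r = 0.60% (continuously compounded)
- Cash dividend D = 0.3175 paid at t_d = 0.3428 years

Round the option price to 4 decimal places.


PV(D) = D * exp(-r * t_d) = 0.3175 * 0.99794531 = 0.31684764
S_0' = S_0 - PV(D) = 25.8500 - 0.31684764 = 25.53315236
d1 = (ln(S_0'/K) + (r + sigma^2/2)*T) / (sigma*sqrt(T)) = 0.37653196
d2 = d1 - sigma*sqrt(T) = 0.04744230
exp(-rT) = 0.99551011
N(-d1) = 0.35326073; N(-d2) = 0.48108036
P = K * exp(-rT) * N(-d2) - S_0' * N(-d1) = 23.9200 * 0.99551011 * 0.48108036 - 25.53315236 * 0.35326073 = 2.4359

Answer: Price = 2.4359


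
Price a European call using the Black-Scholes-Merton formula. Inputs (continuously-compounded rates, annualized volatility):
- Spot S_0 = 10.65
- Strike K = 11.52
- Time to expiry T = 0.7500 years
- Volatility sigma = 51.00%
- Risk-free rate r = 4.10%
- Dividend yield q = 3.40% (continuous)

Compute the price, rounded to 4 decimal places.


d1 = (ln(S/K) + (r - q + 0.5*sigma^2) * T) / (sigma * sqrt(T)) = 0.05493372
d2 = d1 - sigma * sqrt(T) = -0.38673924
exp(-rT) = 0.96971797; exp(-qT) = 0.97482238
C = S_0 * exp(-qT) * N(d1) - K * exp(-rT) * N(d2)
N(d1) = 0.52190436; N(d2) = 0.34947463
C = 10.6500 * 0.97482238 * 0.52190436 - 11.5200 * 0.96971797 * 0.34947463 = 1.5143

Answer: Price = 1.5143


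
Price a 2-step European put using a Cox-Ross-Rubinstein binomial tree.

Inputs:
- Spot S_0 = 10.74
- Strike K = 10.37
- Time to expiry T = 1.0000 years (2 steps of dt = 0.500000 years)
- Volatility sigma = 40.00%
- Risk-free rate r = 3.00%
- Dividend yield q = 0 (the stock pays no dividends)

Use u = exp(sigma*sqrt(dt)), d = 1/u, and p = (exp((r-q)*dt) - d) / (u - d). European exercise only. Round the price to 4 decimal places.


Answer: Price = V(0,0) = 1.2258

Derivation:
dt = T/N = 0.500000
u = exp(sigma*sqrt(dt)) = 1.326896; d = 1/u = 0.753638
p = (exp((r-q)*dt) - d) / (u - d) = 0.456120
Discount per step: exp(-r*dt) = 0.985112
Stock lattice S(k, i) with i counting down-moves:
  k=0: S(0,0) = 10.7400
  k=1: S(1,0) = 14.2509; S(1,1) = 8.0941
  k=2: S(2,0) = 18.9094; S(2,1) = 10.7400; S(2,2) = 6.1000
Terminal payoffs V(N, i) = max(K - S_T, 0):
  V(2,0) = 0.000000; V(2,1) = 0.000000; V(2,2) = 4.269995
Backward induction: V(k, i) = exp(-r*dt) * [p * V(k+1, i) + (1-p) * V(k+1, i+1)].
  V(1,0) = exp(-r*dt) * [p*0.000000 + (1-p)*0.000000] = 0.000000
  V(1,1) = exp(-r*dt) * [p*0.000000 + (1-p)*4.269995] = 2.287787
  V(0,0) = exp(-r*dt) * [p*0.000000 + (1-p)*2.287787] = 1.225756


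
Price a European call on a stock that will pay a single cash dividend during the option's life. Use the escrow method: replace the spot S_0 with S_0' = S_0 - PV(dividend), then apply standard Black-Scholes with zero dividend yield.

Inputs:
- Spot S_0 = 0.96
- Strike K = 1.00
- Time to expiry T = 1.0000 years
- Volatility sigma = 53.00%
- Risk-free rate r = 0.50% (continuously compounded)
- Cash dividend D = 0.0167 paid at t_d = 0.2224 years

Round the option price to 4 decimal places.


Answer: Price = 0.1777

Derivation:
PV(D) = D * exp(-r * t_d) = 0.0167 * 0.99888862 = 0.01668144
S_0' = S_0 - PV(D) = 0.9600 - 0.01668144 = 0.94331856
d1 = (ln(S_0'/K) + (r + sigma^2/2)*T) / (sigma*sqrt(T)) = 0.16433729
d2 = d1 - sigma*sqrt(T) = -0.36566271
exp(-rT) = 0.99501248
N(d1) = 0.56526719; N(d2) = 0.35730839
C = S_0' * N(d1) - K * exp(-rT) * N(d2) = 0.94331856 * 0.56526719 - 1.0000 * 0.99501248 * 0.35730839 = 0.1777


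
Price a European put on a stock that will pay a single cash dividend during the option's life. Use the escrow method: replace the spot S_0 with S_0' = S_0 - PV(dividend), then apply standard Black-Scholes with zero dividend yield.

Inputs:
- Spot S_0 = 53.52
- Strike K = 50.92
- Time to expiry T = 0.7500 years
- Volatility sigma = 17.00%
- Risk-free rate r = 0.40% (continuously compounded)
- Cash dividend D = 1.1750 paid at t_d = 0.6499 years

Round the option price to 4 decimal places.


PV(D) = D * exp(-r * t_d) = 1.1750 * 0.99740378 = 1.17194944
S_0' = S_0 - PV(D) = 53.5200 - 1.17194944 = 52.34805056
d1 = (ln(S_0'/K) + (r + sigma^2/2)*T) / (sigma*sqrt(T)) = 0.28185849
d2 = d1 - sigma*sqrt(T) = 0.13463417
exp(-rT) = 0.99700450
N(-d1) = 0.38902601; N(-d2) = 0.44645056
P = K * exp(-rT) * N(-d2) - S_0' * N(-d1) = 50.9200 * 0.99700450 * 0.44645056 - 52.34805056 * 0.38902601 = 2.3004

Answer: Price = 2.3004
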